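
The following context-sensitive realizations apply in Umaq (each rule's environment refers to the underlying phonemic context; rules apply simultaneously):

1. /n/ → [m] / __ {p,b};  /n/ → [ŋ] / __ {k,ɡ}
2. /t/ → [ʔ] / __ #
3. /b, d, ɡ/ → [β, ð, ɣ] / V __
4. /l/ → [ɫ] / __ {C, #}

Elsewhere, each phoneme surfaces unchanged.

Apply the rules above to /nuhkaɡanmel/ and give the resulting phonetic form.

[nuhkaɣanmeɫ]

/n/ (word-initial): rule 1 targets it, but not before a labial or velar stop → unchanged [n].
/ɡ/ — between /a/ and /a/, immediately after a vowel — surfaces as [ɣ] (rule 3).
/n/ (between /a/ and /m/) is in the target of rule 1 but the environment (before a labial or velar stop) is not met → [n].
/l/ (word-final): word-finally or immediately before a consonant, so rule 4 applies → [ɫ].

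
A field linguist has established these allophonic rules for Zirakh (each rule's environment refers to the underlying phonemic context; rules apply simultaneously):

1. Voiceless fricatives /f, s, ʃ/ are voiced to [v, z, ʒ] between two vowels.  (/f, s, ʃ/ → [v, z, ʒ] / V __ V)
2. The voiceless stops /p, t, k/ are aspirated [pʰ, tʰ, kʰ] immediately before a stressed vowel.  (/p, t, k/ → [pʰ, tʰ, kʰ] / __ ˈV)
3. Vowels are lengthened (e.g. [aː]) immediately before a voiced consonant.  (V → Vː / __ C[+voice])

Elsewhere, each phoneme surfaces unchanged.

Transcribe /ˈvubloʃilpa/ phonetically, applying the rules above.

/u/ meets the environment for rule 3 (before a voiced consonant) → [uː].
/o/ (between /l/ and /ʃ/): rule 3 targets it, but not before a voiced consonant → unchanged [o].
/ʃ/ (between /o/ and /i/): between two vowels, so rule 1 applies → [ʒ].
/i/ (between /ʃ/ and /l/) occurs before a voiced consonant → [iː] by rule 3.
/p/ (between /l/ and /a/): rule 2 targets it, but not immediately before a stressed vowel → unchanged [p].
/a/ (word-final) fails the environment for rule 3, so it stays [a].

[ˈvuːbloʒiːlpa]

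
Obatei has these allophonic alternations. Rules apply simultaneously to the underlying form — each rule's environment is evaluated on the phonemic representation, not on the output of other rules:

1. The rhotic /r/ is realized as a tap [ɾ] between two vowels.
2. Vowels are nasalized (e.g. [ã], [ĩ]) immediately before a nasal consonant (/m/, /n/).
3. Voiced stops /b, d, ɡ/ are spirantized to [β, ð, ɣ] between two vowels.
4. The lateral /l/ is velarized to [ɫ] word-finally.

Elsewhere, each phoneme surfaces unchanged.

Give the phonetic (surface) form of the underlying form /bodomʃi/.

/b/ — word-initial; rule 3 does not apply here → [b].
/o/ (between /b/ and /d/): rule 2 targets it, but not before a nasal consonant → unchanged [o].
Rule 3 applies to /d/ (between /o/ and /o/: between two vowels) → [ð].
/o/ — between /d/ and /m/, before a nasal consonant — surfaces as [õ] (rule 2).
/i/ (word-final) is in the target of rule 2 but the environment (before a nasal consonant) is not met → [i].

[boðõmʃi]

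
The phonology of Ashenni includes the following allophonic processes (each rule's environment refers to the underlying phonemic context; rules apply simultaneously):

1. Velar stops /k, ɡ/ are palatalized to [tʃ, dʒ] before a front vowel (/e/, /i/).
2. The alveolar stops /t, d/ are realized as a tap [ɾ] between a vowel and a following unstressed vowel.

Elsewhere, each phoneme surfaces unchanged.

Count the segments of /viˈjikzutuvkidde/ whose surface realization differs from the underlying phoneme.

Segments that undergo a rule: /t/ → [ɾ] (rule 2); /k/ → [tʃ] (rule 1).
All other segments surface unchanged.

2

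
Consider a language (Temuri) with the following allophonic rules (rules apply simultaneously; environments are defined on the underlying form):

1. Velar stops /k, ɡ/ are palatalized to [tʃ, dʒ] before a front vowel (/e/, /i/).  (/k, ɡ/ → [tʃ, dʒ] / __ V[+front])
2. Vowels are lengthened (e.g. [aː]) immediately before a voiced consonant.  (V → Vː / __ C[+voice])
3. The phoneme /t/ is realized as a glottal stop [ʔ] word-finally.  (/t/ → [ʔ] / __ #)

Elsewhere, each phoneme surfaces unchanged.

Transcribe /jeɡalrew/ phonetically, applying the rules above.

/j/ — not in any rule's target class → [j].
/e/ meets the environment for rule 2 (before a voiced consonant) → [eː].
/ɡ/ (between /e/ and /a/) is in the target of rule 1 but the environment (before a front vowel) is not met → [ɡ].
/a/ — between /ɡ/ and /l/, before a voiced consonant — surfaces as [aː] (rule 2).
/l/ — not in any rule's target class → [l].
/r/ — not in any rule's target class → [r].
Rule 2 applies to /e/ (between /r/ and /w/: before a voiced consonant) → [eː].
/w/ (word-final) is unaffected → [w].

[jeːɡaːlreːw]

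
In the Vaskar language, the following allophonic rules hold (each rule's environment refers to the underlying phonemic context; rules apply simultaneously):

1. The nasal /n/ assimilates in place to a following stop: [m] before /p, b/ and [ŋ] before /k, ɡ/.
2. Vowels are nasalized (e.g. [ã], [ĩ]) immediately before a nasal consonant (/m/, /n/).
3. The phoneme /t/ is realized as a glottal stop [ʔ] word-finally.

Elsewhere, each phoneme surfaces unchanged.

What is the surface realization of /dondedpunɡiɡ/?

[dõndedpũŋɡiɡ]

/d/ (word-initial): no rule targets it → [d].
/o/ meets the environment for rule 2 (before a nasal consonant) → [õ].
/n/ (between /o/ and /d/) is in the target of rule 1 but the environment (before a labial or velar stop) is not met → [n].
/d/ (between /n/ and /e/) is unaffected → [d].
/e/ (between /d/ and /d/): rule 2 targets it, but not before a nasal consonant → unchanged [e].
/d/ — not in any rule's target class → [d].
/p/ (between /d/ and /u/) is unaffected → [p].
Rule 2 applies to /u/ (between /p/ and /n/: before a nasal consonant) → [ũ].
Rule 1 applies to /n/ (between /u/ and /ɡ/: before a labial or velar stop) → [ŋ].
/ɡ/ (between /n/ and /i/) is unaffected → [ɡ].
/i/ (between /ɡ/ and /ɡ/) is in the target of rule 2 but the environment (before a nasal consonant) is not met → [i].
/ɡ/ stays [ɡ].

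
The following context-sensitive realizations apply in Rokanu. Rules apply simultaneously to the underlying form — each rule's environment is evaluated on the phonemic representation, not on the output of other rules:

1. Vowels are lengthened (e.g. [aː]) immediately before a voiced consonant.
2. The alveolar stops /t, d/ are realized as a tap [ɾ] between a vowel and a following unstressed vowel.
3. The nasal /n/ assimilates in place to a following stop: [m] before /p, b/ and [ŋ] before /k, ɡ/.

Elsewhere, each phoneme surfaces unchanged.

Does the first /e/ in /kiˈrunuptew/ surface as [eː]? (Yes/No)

Rule 1 applies to /e/ (between /t/ and /w/: before a voiced consonant) → [eː].
The actual realization is [eː], which matches [eː].

Yes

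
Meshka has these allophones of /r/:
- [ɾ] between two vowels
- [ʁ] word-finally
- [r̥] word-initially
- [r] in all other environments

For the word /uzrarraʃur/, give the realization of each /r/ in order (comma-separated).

[r], [r], [r], [ʁ]

Occurrence 1 (position 3): no conditioning environment matches → elsewhere allophone [r].
Occurrence 2 (position 5): no conditioning environment matches → elsewhere allophone [r].
Occurrence 3 (position 6): no conditioning environment matches → elsewhere allophone [r].
Occurrence 4 (position 10): word-finally → [ʁ].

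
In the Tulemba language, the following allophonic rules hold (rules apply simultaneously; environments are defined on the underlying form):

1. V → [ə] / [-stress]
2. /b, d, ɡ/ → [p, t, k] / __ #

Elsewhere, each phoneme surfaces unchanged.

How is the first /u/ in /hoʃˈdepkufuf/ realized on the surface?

[ə]

/u/ (between /k/ and /f/): in an unstressed syllable, so rule 1 applies → [ə].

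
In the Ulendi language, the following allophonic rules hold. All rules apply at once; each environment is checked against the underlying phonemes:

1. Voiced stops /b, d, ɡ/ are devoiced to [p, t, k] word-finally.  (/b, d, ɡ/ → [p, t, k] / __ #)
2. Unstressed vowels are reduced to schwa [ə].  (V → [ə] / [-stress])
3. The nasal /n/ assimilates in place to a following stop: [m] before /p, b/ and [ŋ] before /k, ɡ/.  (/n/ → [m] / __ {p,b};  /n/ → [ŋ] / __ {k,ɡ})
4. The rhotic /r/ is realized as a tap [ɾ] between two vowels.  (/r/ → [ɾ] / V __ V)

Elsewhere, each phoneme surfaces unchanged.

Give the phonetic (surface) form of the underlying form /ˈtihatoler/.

/t/ (word-initial) is unaffected → [t].
/i/ (between /t/ and /h/): rule 2 targets it, but not in an unstressed syllable → unchanged [i].
/h/ — not in any rule's target class → [h].
/a/ — between /h/ and /t/, in an unstressed syllable — surfaces as [ə] (rule 2).
/t/ — not in any rule's target class → [t].
/o/ — between /t/ and /l/, in an unstressed syllable — surfaces as [ə] (rule 2).
/l/ (between /o/ and /e/): no rule targets it → [l].
Rule 2 applies to /e/ (between /l/ and /r/: in an unstressed syllable) → [ə].
/r/ — word-final; rule 4 does not apply here → [r].

[ˈtihətələr]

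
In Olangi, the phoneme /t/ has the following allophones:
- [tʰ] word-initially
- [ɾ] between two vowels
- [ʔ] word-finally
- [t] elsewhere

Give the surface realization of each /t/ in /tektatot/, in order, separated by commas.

[tʰ], [t], [ɾ], [ʔ]

Occurrence 1 (position 1): word-initially → [tʰ].
Occurrence 2 (position 4): no conditioning environment matches → elsewhere allophone [t].
Occurrence 3 (position 6): between two vowels → [ɾ].
Occurrence 4 (position 8): word-finally → [ʔ].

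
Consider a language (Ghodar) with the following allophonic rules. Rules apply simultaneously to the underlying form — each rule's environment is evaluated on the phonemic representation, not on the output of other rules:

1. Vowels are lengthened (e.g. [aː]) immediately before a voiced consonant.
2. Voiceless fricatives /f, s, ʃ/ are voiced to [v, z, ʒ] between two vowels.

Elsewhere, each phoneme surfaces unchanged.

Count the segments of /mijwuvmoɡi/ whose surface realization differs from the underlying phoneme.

Segments that undergo a rule: /i/ → [iː] (rule 1); /u/ → [uː] (rule 1); /o/ → [oː] (rule 1).
All other segments surface unchanged.

3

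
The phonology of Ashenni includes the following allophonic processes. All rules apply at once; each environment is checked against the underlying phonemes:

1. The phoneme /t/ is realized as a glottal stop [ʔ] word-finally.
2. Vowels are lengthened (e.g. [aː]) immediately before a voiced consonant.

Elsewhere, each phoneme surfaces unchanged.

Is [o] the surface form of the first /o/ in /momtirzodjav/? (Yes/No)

No

/o/ (between /m/ and /m/) occurs before a voiced consonant → [oː] by rule 2.
The actual realization is [oː], not [o].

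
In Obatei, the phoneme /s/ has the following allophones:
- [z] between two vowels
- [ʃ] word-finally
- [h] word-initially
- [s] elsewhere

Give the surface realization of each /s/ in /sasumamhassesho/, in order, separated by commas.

Occurrence 1 (position 1): word-initially → [h].
Occurrence 2 (position 3): between two vowels → [z].
Occurrence 3 (position 10): no conditioning environment matches → elsewhere allophone [s].
Occurrence 4 (position 11): no conditioning environment matches → elsewhere allophone [s].
Occurrence 5 (position 13): no conditioning environment matches → elsewhere allophone [s].

[h], [z], [s], [s], [s]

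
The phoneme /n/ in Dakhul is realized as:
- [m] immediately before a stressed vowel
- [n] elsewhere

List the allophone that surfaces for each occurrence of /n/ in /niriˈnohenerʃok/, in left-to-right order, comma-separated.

Occurrence 1 (position 1): no conditioning environment matches → elsewhere allophone [n].
Occurrence 2 (position 5): immediately before a stressed vowel → [m].
Occurrence 3 (position 9): no conditioning environment matches → elsewhere allophone [n].

[n], [m], [n]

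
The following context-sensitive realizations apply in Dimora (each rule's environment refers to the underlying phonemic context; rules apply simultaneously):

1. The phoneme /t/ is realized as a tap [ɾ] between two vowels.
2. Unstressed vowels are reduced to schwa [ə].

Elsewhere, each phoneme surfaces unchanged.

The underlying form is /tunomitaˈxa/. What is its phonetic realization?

/t/ (word-initial) fails the environment for rule 1, so it stays [t].
/u/ (between /t/ and /n/): in an unstressed syllable, so rule 2 applies → [ə].
/n/ stays [n].
/o/ meets the environment for rule 2 (in an unstressed syllable) → [ə].
/m/ — not in any rule's target class → [m].
/i/ (between /m/ and /t/) occurs in an unstressed syllable → [ə] by rule 2.
/t/ (between /i/ and /a/) occurs between two vowels → [ɾ] by rule 1.
Rule 2 applies to /a/ (between /t/ and /x/: in an unstressed syllable) → [ə].
/x/ (between /a/ and /a/): no rule targets it → [x].
/a/ (word-final): rule 2 targets it, but not in an unstressed syllable → unchanged [a].

[tənəməɾəˈxa]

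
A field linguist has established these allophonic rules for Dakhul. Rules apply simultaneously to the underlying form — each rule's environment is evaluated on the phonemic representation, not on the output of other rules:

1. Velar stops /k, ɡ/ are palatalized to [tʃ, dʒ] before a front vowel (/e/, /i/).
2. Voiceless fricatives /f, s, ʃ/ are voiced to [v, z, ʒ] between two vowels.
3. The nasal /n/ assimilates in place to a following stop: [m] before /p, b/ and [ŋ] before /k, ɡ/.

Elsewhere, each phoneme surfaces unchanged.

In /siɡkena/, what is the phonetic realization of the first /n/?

/n/ (between /e/ and /a/) is in the target of rule 3 but the environment (before a labial or velar stop) is not met → [n].

[n]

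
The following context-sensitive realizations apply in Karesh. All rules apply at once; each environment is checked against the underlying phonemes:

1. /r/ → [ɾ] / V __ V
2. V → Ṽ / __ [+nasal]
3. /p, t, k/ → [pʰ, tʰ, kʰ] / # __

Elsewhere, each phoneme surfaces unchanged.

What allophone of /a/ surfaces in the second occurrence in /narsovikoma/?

/a/ (word-final): rule 2 targets it, but not before a nasal consonant → unchanged [a].

[a]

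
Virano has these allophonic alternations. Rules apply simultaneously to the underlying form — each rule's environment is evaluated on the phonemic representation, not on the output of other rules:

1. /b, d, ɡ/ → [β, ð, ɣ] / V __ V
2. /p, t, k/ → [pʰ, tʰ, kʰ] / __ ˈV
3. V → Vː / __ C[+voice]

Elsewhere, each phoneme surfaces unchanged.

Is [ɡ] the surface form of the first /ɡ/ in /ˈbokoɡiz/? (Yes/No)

Rule 1 applies to /ɡ/ (between /o/ and /i/: between two vowels) → [ɣ].
The actual realization is [ɣ], not [ɡ].

No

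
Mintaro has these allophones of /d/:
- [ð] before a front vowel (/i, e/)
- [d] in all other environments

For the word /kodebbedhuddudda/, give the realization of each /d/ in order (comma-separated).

[ð], [d], [d], [d], [d], [d]

Occurrence 1 (position 3): before a front vowel (/i, e/) → [ð].
Occurrence 2 (position 8): no conditioning environment matches → elsewhere allophone [d].
Occurrence 3 (position 11): no conditioning environment matches → elsewhere allophone [d].
Occurrence 4 (position 12): no conditioning environment matches → elsewhere allophone [d].
Occurrence 5 (position 14): no conditioning environment matches → elsewhere allophone [d].
Occurrence 6 (position 15): no conditioning environment matches → elsewhere allophone [d].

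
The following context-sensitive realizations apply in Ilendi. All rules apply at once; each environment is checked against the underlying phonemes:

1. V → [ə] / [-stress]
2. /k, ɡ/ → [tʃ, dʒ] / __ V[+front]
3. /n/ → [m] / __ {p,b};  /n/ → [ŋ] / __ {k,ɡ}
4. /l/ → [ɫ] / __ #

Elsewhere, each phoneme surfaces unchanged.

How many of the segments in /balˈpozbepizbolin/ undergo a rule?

5

Segments that undergo a rule: /a/ → [ə] (rule 1); /e/ → [ə] (rule 1); /i/ → [ə] (rule 1); /o/ → [ə] (rule 1); /i/ → [ə] (rule 1).
All other segments surface unchanged.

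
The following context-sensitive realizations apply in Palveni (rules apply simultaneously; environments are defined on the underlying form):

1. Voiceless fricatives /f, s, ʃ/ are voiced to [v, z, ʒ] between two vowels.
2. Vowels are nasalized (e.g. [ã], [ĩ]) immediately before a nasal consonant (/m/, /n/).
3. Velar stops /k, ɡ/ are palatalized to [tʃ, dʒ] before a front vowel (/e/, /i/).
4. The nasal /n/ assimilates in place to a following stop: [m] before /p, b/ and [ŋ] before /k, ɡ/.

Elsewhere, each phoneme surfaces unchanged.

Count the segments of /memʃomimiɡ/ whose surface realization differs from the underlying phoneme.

3

Segments that undergo a rule: /e/ → [ẽ] (rule 2); /o/ → [õ] (rule 2); /i/ → [ĩ] (rule 2).
All other segments surface unchanged.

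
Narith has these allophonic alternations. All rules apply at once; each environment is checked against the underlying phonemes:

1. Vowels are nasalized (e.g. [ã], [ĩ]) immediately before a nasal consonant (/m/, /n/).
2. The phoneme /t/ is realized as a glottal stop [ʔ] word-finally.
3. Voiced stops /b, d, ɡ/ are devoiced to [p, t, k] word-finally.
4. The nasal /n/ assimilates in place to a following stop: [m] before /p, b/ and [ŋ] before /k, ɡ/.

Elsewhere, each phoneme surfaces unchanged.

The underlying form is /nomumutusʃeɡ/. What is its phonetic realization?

/n/ — word-initial; rule 4 does not apply here → [n].
/o/ (between /n/ and /m/) occurs before a nasal consonant → [õ] by rule 1.
/u/ (between /m/ and /m/) occurs before a nasal consonant → [ũ] by rule 1.
/u/ — between /m/ and /t/; rule 1 does not apply here → [u].
/t/ (between /u/ and /u/): rule 2 targets it, but not word-finally → unchanged [t].
/u/ (between /t/ and /s/): rule 1 targets it, but not before a nasal consonant → unchanged [u].
/e/ (between /ʃ/ and /ɡ/) is in the target of rule 1 but the environment (before a nasal consonant) is not met → [e].
/ɡ/ (word-final) occurs word-finally → [k] by rule 3.

[nõmũmutusʃek]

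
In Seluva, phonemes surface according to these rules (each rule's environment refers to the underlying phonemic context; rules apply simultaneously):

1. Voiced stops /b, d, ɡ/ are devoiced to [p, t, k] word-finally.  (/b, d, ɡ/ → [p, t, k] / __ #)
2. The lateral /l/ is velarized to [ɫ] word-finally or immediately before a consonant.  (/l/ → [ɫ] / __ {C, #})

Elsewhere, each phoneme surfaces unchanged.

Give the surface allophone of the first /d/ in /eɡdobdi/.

/d/ (between /ɡ/ and /o/) is in the target of rule 1 but the environment (word-finally) is not met → [d].

[d]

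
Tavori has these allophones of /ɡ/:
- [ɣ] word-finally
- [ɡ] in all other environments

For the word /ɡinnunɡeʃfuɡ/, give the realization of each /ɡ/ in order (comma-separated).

Occurrence 1 (position 1): no conditioning environment matches → elsewhere allophone [ɡ].
Occurrence 2 (position 7): no conditioning environment matches → elsewhere allophone [ɡ].
Occurrence 3 (position 12): word-finally → [ɣ].

[ɡ], [ɡ], [ɣ]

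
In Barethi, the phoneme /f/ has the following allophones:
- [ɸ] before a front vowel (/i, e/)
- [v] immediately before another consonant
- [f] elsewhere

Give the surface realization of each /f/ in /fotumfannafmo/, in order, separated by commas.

Occurrence 1 (position 1): no conditioning environment matches → elsewhere allophone [f].
Occurrence 2 (position 6): no conditioning environment matches → elsewhere allophone [f].
Occurrence 3 (position 11): immediately before another consonant → [v].

[f], [f], [v]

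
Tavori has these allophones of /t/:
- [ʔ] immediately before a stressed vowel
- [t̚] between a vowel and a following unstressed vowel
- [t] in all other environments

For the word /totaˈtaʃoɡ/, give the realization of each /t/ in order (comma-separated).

Occurrence 1 (position 1): no conditioning environment matches → elsewhere allophone [t].
Occurrence 2 (position 3): between a vowel and a following unstressed vowel → [t̚].
Occurrence 3 (position 5): immediately before a stressed vowel → [ʔ].

[t], [t̚], [ʔ]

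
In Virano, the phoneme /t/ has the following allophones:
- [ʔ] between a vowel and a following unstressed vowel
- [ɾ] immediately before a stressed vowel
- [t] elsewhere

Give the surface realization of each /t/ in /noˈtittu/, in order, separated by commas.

Occurrence 1 (position 3): immediately before a stressed vowel → [ɾ].
Occurrence 2 (position 5): no conditioning environment matches → elsewhere allophone [t].
Occurrence 3 (position 6): no conditioning environment matches → elsewhere allophone [t].

[ɾ], [t], [t]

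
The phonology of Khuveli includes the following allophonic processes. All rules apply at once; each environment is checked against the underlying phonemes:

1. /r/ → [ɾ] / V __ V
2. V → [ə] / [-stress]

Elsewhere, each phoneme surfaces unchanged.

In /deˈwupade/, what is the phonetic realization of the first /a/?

/a/ (between /p/ and /d/): in an unstressed syllable, so rule 2 applies → [ə].

[ə]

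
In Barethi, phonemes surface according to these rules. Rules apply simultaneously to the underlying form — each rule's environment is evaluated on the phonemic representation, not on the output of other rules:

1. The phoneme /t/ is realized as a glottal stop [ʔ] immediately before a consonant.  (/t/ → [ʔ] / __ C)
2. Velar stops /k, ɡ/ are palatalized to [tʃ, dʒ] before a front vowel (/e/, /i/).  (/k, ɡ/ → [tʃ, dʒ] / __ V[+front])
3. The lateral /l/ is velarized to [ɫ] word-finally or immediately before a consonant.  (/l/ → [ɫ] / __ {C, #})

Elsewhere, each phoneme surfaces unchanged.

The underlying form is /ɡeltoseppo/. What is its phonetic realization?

/ɡ/ (word-initial): before a front vowel, so rule 2 applies → [dʒ].
/e/ (between /ɡ/ and /l/): no rule targets it → [e].
/l/ (between /e/ and /t/): word-finally or immediately before a consonant, so rule 3 applies → [ɫ].
/t/ — between /l/ and /o/; rule 1 does not apply here → [t].
/o/ — not in any rule's target class → [o].
/s/ (between /o/ and /e/): no rule targets it → [s].
/e/ stays [e].
/p/ — not in any rule's target class → [p].
/p/ (between /p/ and /o/) is unaffected → [p].
/o/ (word-final): no rule targets it → [o].

[dʒeɫtoseppo]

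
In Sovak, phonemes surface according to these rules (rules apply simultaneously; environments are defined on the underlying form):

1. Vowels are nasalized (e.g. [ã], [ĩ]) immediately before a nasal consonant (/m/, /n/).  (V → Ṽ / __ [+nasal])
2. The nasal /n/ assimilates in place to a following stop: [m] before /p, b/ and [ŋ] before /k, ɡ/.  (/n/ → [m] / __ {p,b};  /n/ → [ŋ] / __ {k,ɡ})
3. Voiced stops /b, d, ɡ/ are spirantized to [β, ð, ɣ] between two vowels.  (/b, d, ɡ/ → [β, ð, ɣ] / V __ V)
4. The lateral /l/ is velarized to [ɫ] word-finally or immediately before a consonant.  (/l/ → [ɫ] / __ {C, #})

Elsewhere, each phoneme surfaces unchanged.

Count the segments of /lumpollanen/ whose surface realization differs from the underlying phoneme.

Segments that undergo a rule: /u/ → [ũ] (rule 1); /l/ → [ɫ] (rule 4); /a/ → [ã] (rule 1); /e/ → [ẽ] (rule 1).
All other segments surface unchanged.

4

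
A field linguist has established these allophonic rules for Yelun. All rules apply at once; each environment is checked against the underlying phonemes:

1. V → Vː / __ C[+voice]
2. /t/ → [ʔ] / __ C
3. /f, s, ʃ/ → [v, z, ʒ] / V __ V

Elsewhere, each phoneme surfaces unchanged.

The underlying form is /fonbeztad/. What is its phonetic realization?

/f/ (word-initial) is in the target of rule 3 but the environment (between two vowels) is not met → [f].
/o/ (between /f/ and /n/) occurs before a voiced consonant → [oː] by rule 1.
/n/ (between /o/ and /b/): no rule targets it → [n].
/b/ (between /n/ and /e/) is unaffected → [b].
/e/ meets the environment for rule 1 (before a voiced consonant) → [eː].
/z/ (between /e/ and /t/): no rule targets it → [z].
/t/ (between /z/ and /a/): rule 2 targets it, but not immediately before a consonant → unchanged [t].
Rule 1 applies to /a/ (between /t/ and /d/: before a voiced consonant) → [aː].
/d/ (word-final) is unaffected → [d].

[foːnbeːztaːd]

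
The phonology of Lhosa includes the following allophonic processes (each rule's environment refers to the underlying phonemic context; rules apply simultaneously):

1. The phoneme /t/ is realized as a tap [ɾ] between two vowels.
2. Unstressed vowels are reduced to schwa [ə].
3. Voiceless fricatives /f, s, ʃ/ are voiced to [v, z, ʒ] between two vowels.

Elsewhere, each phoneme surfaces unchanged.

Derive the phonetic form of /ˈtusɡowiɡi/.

/t/ — word-initial; rule 1 does not apply here → [t].
/u/ (between /t/ and /s/) is in the target of rule 2 but the environment (in an unstressed syllable) is not met → [u].
/s/ (between /u/ and /ɡ/) is in the target of rule 3 but the environment (between two vowels) is not met → [s].
/o/ — between /ɡ/ and /w/, in an unstressed syllable — surfaces as [ə] (rule 2).
/i/ — between /w/ and /ɡ/, in an unstressed syllable — surfaces as [ə] (rule 2).
/i/ meets the environment for rule 2 (in an unstressed syllable) → [ə].

[ˈtusɡəwəɡə]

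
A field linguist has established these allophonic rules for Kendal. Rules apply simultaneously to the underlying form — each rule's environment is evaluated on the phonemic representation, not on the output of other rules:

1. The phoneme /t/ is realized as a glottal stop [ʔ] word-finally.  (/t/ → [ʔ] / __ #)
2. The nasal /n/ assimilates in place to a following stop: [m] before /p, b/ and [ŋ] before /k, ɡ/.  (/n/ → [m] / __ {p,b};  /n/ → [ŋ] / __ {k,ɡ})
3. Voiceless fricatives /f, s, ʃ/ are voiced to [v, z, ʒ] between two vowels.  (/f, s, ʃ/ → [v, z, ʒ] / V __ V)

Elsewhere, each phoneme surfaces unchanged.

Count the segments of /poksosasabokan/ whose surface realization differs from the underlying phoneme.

2

Segments that undergo a rule: /s/ → [z] (rule 3); /s/ → [z] (rule 3).
All other segments surface unchanged.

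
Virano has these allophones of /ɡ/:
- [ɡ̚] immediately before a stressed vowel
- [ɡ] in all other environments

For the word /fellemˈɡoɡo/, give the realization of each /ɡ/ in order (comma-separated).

[ɡ̚], [ɡ]

Occurrence 1 (position 7): immediately before a stressed vowel → [ɡ̚].
Occurrence 2 (position 9): no conditioning environment matches → elsewhere allophone [ɡ].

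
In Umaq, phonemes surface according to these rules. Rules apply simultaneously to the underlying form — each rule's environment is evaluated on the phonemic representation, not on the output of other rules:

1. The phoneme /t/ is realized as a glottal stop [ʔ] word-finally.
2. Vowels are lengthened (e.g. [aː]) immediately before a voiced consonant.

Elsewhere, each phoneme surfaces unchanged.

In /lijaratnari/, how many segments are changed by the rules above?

Segments that undergo a rule: /i/ → [iː] (rule 2); /a/ → [aː] (rule 2); /a/ → [aː] (rule 2).
All other segments surface unchanged.

3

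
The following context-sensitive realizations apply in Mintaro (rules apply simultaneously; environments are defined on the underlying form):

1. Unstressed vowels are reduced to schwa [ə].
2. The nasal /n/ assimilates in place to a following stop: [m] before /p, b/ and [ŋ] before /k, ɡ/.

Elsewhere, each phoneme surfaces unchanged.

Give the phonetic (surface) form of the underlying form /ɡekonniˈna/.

[ɡəkənnəˈna]

/e/ meets the environment for rule 1 (in an unstressed syllable) → [ə].
/o/ (between /k/ and /n/) occurs in an unstressed syllable → [ə] by rule 1.
/n/ (between /o/ and /n/) fails the environment for rule 2, so it stays [n].
/n/ — between /n/ and /i/; rule 2 does not apply here → [n].
/i/ meets the environment for rule 1 (in an unstressed syllable) → [ə].
/n/ (between /i/ and /a/) fails the environment for rule 2, so it stays [n].
/a/ (word-final) is in the target of rule 1 but the environment (in an unstressed syllable) is not met → [a].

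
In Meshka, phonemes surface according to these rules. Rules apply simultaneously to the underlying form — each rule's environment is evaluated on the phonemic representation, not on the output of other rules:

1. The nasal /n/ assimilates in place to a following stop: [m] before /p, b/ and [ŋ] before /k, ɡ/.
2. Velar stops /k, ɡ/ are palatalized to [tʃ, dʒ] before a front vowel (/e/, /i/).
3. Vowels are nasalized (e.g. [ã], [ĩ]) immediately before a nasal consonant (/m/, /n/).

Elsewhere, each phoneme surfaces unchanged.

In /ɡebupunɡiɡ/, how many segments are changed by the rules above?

Segments that undergo a rule: /ɡ/ → [dʒ] (rule 2); /u/ → [ũ] (rule 3); /n/ → [ŋ] (rule 1); /ɡ/ → [dʒ] (rule 2).
All other segments surface unchanged.

4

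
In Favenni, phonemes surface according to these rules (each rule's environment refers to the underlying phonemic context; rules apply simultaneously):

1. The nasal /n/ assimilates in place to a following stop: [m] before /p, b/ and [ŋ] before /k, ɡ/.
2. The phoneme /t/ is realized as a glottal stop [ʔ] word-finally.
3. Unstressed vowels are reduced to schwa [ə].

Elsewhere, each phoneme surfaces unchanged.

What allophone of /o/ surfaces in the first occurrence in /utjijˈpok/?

/o/ (between /p/ and /k/): rule 3 targets it, but not in an unstressed syllable → unchanged [o].

[o]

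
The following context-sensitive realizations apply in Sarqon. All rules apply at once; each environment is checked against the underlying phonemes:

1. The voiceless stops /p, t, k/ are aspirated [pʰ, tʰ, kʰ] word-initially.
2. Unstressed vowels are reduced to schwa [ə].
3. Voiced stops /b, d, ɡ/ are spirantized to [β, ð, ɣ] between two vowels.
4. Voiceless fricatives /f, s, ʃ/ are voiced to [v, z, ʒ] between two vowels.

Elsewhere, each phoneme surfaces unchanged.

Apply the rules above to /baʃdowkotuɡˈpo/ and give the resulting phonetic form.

/b/ (word-initial): rule 3 targets it, but not between two vowels → unchanged [b].
/a/ (between /b/ and /ʃ/): in an unstressed syllable, so rule 2 applies → [ə].
/ʃ/ — between /a/ and /d/; rule 4 does not apply here → [ʃ].
/d/ — between /ʃ/ and /o/; rule 3 does not apply here → [d].
/o/ meets the environment for rule 2 (in an unstressed syllable) → [ə].
/w/ — not in any rule's target class → [w].
/k/ — between /w/ and /o/; rule 1 does not apply here → [k].
/o/ meets the environment for rule 2 (in an unstressed syllable) → [ə].
/t/ — between /o/ and /u/; rule 1 does not apply here → [t].
/u/ — between /t/ and /ɡ/, in an unstressed syllable — surfaces as [ə] (rule 2).
/ɡ/ — between /u/ and /p/; rule 3 does not apply here → [ɡ].
/p/ (between /ɡ/ and /o/): rule 1 targets it, but not word-initially → unchanged [p].
/o/ — word-final; rule 2 does not apply here → [o].

[bəʃdəwkətəɡˈpo]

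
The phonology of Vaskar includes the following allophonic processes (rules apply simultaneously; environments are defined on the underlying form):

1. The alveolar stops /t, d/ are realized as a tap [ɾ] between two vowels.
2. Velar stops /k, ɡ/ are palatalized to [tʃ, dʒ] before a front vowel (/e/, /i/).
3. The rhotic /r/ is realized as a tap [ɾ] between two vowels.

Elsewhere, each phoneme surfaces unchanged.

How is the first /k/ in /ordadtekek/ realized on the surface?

/k/ (between /e/ and /e/): before a front vowel, so rule 2 applies → [tʃ].

[tʃ]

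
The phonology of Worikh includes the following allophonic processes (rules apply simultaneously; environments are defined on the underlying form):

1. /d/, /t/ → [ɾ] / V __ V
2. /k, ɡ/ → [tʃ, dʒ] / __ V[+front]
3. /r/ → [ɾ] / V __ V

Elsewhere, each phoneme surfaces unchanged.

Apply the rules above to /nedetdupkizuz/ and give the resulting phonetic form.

/n/ (word-initial) is unaffected → [n].
/e/ stays [e].
/d/ meets the environment for rule 1 (between two vowels) → [ɾ].
/e/ (between /d/ and /t/): no rule targets it → [e].
/t/ — between /e/ and /d/; rule 1 does not apply here → [t].
/d/ (between /t/ and /u/): rule 1 targets it, but not between two vowels → unchanged [d].
/u/ stays [u].
/p/ (between /u/ and /k/) is unaffected → [p].
/k/ (between /p/ and /i/): before a front vowel, so rule 2 applies → [tʃ].
/i/ (between /k/ and /z/): no rule targets it → [i].
/z/ stays [z].
/u/ (between /z/ and /z/) is unaffected → [u].
/z/ (word-final): no rule targets it → [z].

[neɾetduptʃizuz]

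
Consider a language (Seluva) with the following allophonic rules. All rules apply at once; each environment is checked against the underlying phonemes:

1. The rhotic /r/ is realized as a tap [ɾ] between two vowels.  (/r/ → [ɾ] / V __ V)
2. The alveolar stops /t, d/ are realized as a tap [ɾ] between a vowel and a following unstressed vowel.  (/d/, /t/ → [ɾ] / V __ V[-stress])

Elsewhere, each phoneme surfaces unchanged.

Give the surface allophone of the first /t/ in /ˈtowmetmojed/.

[t]

/t/ — word-initial; rule 2 does not apply here → [t].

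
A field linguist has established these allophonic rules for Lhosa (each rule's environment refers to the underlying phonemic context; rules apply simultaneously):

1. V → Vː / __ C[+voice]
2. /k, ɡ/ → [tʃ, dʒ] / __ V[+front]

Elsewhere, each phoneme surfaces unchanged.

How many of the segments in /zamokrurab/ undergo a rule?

3

Segments that undergo a rule: /a/ → [aː] (rule 1); /u/ → [uː] (rule 1); /a/ → [aː] (rule 1).
All other segments surface unchanged.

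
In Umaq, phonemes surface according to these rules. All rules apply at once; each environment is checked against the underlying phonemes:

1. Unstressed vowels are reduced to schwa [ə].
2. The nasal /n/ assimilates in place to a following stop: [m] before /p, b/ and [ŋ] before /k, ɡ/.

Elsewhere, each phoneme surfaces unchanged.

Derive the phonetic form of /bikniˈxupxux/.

/b/ — not in any rule's target class → [b].
Rule 1 applies to /i/ (between /b/ and /k/: in an unstressed syllable) → [ə].
/k/ (between /i/ and /n/) is unaffected → [k].
/n/ (between /k/ and /i/) is in the target of rule 2 but the environment (before a labial or velar stop) is not met → [n].
/i/ — between /n/ and /x/, in an unstressed syllable — surfaces as [ə] (rule 1).
/x/ (between /i/ and /u/): no rule targets it → [x].
/u/ (between /x/ and /p/) fails the environment for rule 1, so it stays [u].
/p/ (between /u/ and /x/): no rule targets it → [p].
/x/ stays [x].
/u/ (between /x/ and /x/): in an unstressed syllable, so rule 1 applies → [ə].
/x/ stays [x].

[bəknəˈxupxəx]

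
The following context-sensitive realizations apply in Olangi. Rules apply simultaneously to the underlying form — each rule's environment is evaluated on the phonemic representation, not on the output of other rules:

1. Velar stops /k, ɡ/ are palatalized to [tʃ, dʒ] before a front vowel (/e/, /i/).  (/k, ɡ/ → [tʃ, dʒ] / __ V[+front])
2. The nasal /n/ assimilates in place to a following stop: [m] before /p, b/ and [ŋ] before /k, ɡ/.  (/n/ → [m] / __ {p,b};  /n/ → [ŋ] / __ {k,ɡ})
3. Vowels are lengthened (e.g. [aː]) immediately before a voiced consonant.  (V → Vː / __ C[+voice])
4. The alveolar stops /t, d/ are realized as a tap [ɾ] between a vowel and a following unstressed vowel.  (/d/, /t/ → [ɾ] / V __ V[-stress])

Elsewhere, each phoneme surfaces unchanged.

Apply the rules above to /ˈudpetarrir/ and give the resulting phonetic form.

Rule 3 applies to /u/ (word-initial: before a voiced consonant) → [uː].
/d/ (between /u/ and /p/) fails the environment for rule 4, so it stays [d].
/p/ (between /d/ and /e/) is unaffected → [p].
/e/ (between /p/ and /t/) fails the environment for rule 3, so it stays [e].
/t/ (between /e/ and /a/): between a vowel and a following unstressed vowel, so rule 4 applies → [ɾ].
/a/ (between /t/ and /r/): before a voiced consonant, so rule 3 applies → [aː].
/r/ stays [r].
/r/ (between /r/ and /i/) is unaffected → [r].
/i/ meets the environment for rule 3 (before a voiced consonant) → [iː].
/r/ (word-final) is unaffected → [r].

[ˈuːdpeɾaːrriːr]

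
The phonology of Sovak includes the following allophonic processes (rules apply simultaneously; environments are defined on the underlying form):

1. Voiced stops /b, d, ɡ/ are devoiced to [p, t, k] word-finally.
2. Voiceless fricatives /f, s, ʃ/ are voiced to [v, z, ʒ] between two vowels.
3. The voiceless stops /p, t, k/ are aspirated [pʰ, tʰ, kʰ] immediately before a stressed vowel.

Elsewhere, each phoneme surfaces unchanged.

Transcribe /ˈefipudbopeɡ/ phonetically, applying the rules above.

[ˈevipudbopek]

/e/ (word-initial) is unaffected → [e].
/f/ meets the environment for rule 2 (between two vowels) → [v].
/i/ (between /f/ and /p/) is unaffected → [i].
/p/ — between /i/ and /u/; rule 3 does not apply here → [p].
/u/ (between /p/ and /d/) is unaffected → [u].
/d/ (between /u/ and /b/) is in the target of rule 1 but the environment (word-finally) is not met → [d].
/b/ (between /d/ and /o/) fails the environment for rule 1, so it stays [b].
/o/ stays [o].
/p/ — between /o/ and /e/; rule 3 does not apply here → [p].
/e/ — not in any rule's target class → [e].
Rule 1 applies to /ɡ/ (word-final: word-finally) → [k].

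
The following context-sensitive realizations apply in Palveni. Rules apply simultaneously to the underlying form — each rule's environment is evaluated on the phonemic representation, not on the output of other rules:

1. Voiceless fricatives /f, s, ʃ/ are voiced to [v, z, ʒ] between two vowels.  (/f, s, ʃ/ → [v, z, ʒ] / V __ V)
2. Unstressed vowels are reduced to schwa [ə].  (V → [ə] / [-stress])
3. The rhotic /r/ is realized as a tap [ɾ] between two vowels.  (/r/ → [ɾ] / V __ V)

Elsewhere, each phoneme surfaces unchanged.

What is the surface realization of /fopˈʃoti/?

/f/ — word-initial; rule 1 does not apply here → [f].
/o/ meets the environment for rule 2 (in an unstressed syllable) → [ə].
/p/ — not in any rule's target class → [p].
/ʃ/ (between /p/ and /o/): rule 1 targets it, but not between two vowels → unchanged [ʃ].
/o/ — between /ʃ/ and /t/; rule 2 does not apply here → [o].
/t/ (between /o/ and /i/): no rule targets it → [t].
/i/ meets the environment for rule 2 (in an unstressed syllable) → [ə].

[fəpˈʃotə]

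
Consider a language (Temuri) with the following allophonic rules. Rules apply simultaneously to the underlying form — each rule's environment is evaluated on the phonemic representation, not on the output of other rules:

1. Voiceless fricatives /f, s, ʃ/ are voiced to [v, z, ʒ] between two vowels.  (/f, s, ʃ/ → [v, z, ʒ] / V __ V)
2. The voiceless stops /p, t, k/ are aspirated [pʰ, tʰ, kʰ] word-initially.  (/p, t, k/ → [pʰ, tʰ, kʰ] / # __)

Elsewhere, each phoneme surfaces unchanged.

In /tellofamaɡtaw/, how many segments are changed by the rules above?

2

Segments that undergo a rule: /t/ → [tʰ] (rule 2); /f/ → [v] (rule 1).
All other segments surface unchanged.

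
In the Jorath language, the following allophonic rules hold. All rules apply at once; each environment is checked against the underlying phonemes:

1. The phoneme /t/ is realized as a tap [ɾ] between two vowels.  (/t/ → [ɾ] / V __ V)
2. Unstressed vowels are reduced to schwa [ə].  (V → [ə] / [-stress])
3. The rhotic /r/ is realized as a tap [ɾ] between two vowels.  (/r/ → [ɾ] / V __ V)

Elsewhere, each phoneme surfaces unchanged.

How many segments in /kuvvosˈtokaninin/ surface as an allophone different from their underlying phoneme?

Segments that undergo a rule: /u/ → [ə] (rule 2); /o/ → [ə] (rule 2); /a/ → [ə] (rule 2); /i/ → [ə] (rule 2); /i/ → [ə] (rule 2).
All other segments surface unchanged.

5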